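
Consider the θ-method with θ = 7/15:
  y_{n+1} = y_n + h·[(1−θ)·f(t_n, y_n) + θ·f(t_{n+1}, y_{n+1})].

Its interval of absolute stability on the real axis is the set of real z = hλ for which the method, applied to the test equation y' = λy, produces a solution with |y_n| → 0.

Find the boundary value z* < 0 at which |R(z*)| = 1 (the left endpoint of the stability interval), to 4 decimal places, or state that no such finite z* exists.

Test eqn y'=λy, z=hλ:
  y_{n+1} = y_n + z·[8/15·y_n + 7/15·y_{n+1}] ⇒ (1 − 7/15z)y_{n+1} = (1 + 8/15z)y_n
  ⇒ R(z) = (1 + 8/15z)/(1 − 7/15z).

Solve |R(x)|<1 on ℝ⁻.
x=-1.05: |R|=0.2953
R=−1: 1+8/15x = −1+7/15x ⇒ -1/15x=2 ⇒ x=2/(-1/15)=-30.0000
Confirm numerically:
  x=-23.628: |R|=0.96468 <1
  x=-20.836: |R|=0.94303 <1
  x=-20.281: |R|=0.93808 <1
  x=-17.093: |R|=0.90414 <1
  x=-30.503: |R|=1.00220 >1
  x=-30.435: |R|=1.00191 >1
  x=-30.314: |R|=1.00138 >1
So |R|<1 on (-30.0000, 0).

left endpoint -30.0000.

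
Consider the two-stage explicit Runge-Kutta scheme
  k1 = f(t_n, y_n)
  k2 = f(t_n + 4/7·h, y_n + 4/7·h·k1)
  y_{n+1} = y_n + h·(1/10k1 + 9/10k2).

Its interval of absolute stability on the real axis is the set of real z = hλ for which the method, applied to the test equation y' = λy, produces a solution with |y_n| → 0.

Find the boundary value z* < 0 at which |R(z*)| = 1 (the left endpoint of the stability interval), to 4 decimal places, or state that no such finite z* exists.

With y'=λy (z=hλ):
  k1=λy_n ⇒ h·k1=z·y_n;  k2=λ(1+4/7z)y_n ⇒ h·k2=z(1+4/7z)y_n
  y_{n+1}/y_n = 1 + 1/10z + 9/10z(1+4/7z) = 1 + z + 18/35z²
  R(z) = 1 + z + 18/35z².

Boundary: |R(x)|=1, x<0.
x=-0.86: |R|=0.5204
R=1: x+18/35x²=0 ⇒ x=−35/18=-1.9444; min R=1−1/(4·18/35)=0.5139>−1
Confirm numerically:
  x=-1.788: |R|=0.85614 <1
  x=-1.786: |R|=0.85447 <1
  x=-1.240: |R|=0.55077 <1
  x=-2.438: |R|=1.61883 >1
  x=-2.027: |R|=1.08606 >1
  x=-1.992: |R|=1.04872 >1
Stable set (-1.9444, 0).

left endpoint -1.9444.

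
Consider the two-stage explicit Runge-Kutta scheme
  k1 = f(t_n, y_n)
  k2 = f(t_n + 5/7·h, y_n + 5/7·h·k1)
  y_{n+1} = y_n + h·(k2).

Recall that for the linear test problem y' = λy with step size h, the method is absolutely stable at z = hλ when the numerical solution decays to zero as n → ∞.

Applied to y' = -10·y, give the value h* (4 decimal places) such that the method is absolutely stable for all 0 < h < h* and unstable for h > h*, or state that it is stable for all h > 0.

Test eqn y'=λy, z=hλ:
  k1=λy_n ⇒ h·k1=z·y_n;  k2=λ(1+5/7z)y_n ⇒ h·k2=z(1+5/7z)y_n
  y_{n+1}/y_n = 1 + z(1+5/7z) = 1 + z + 5/7z²
  ⇒ R(z) = 1 + z + 5/7z².

Find x<0 with |R(x)|<1.
x=-0.47: |R|=0.6878
R=1: x+5/7x²=0 ⇒ x=−7/5=-1.4000; min R=1−1/(4·5/7)=0.6500>−1
Confirm numerically:
  x=-1.032: |R|=0.72873 <1
  x=-0.972: |R|=0.70285 <1
  x=-0.881: |R|=0.67340 <1
  x=-0.723: |R|=0.65038 <1
  x=-1.659: |R|=1.30692 >1
  x=-1.607: |R|=1.23761 >1
  x=-1.421: |R|=1.02132 >1
Interval (-1.4000, 0).

(-1.4000,0); λ=-10 ⇒ h* = (7/5)/10 = 0.1400.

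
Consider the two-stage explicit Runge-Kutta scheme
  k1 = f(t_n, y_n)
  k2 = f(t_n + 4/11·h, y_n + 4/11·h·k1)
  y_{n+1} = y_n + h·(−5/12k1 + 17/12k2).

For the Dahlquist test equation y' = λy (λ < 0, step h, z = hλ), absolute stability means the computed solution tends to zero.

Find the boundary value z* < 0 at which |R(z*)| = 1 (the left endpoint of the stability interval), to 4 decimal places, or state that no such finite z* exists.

With y'=λy (z=hλ):
  k1=λy_n ⇒ h·k1=z·y_n;  k2=λ(1+4/11z)y_n ⇒ h·k2=z(1+4/11z)y_n
  y_{n+1}/y_n = 1 − 5/12z + 17/12z(1+4/11z) = 1 + z + 17/33z²
  so R(z) = 1 + z + 17/33z².

Solve |R(x)|<1 on ℝ⁻.
x=-1.56: |R|=0.6937
R=1: x+17/33x²=0 ⇒ x=−33/17=-1.9412; min R=1−1/(4·17/33)=0.5147>−1
Confirm numerically:
  x=-1.654: |R|=0.75531 <1
  x=-1.309: |R|=0.57370 <1
  x=-0.787: |R|=0.53207 <1
  x=-2.323: |R|=1.45693 >1
  x=-2.321: |R|=1.45414 >1
  x=-2.234: |R|=1.33700 >1
Stable set (-1.9412, 0).

left endpoint -1.9412.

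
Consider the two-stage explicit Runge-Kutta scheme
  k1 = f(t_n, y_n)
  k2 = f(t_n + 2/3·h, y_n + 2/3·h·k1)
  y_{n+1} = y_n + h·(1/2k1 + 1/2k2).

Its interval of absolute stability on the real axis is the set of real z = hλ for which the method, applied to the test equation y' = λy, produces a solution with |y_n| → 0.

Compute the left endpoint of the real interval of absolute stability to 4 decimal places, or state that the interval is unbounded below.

z* = -3.0000.

With y'=λy (z=hλ):
  k1=λy_n ⇒ h·k1=z·y_n;  k2=λ(1+2/3z)y_n ⇒ h·k2=z(1+2/3z)y_n
  y_{n+1}/y_n = 1 + 1/2z + 1/2z(1+2/3z) = 1 + z + 1/3z²
  ⇒ R(z) = 1 + z + 1/3z².

Need |R(x)|<1, x<0.
x=-1.76: |R|=0.2725
R=1: x+1/3x²=0 ⇒ x=−3=-3.0000; min R=1−1/(4·1/3)=0.2500>−1
Confirm numerically:
  x=-2.716: |R|=0.74289 <1
  x=-2.393: |R|=0.51582 <1
  x=-1.286: |R|=0.26527 <1
  x=-1.276: |R|=0.26673 <1
  x=-3.293: |R|=1.32162 >1
  x=-3.060: |R|=1.06120 >1
So |R|<1 on (-3.0000, 0).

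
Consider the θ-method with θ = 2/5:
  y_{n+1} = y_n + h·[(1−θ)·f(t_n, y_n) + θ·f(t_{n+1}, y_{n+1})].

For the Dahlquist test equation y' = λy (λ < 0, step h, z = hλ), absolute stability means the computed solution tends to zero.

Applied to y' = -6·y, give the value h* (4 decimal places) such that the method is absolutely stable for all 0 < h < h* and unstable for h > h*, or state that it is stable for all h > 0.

(-10.0000,0); λ=-6 ⇒ h* = (10)/6 = 1.6667.

Test eqn y'=λy, z=hλ:
  y_{n+1} = y_n + z·[3/5·y_n + 2/5·y_{n+1}] ⇒ (1 − 2/5z)y_{n+1} = (1 + 3/5z)y_n
  ⇒ R(z) = (1 + 3/5z)/(1 − 2/5z).

Find x<0 with |R(x)|<1.
x=-1.12: |R|=0.2265
R=−1: 1+3/5x = −1+2/5x ⇒ -1/5x=2 ⇒ x=2/(-1/5)=-10.0000
Confirm numerically:
  x=-7.336: |R|=0.86458 <1
  x=-6.431: |R|=0.80019 <1
  x=-5.646: |R|=0.73275 <1
  x=-4.349: |R|=0.58746 <1
  x=-10.386: |R|=1.01498 >1
  x=-10.268: |R|=1.01049 >1
Stable set (-10.0000, 0).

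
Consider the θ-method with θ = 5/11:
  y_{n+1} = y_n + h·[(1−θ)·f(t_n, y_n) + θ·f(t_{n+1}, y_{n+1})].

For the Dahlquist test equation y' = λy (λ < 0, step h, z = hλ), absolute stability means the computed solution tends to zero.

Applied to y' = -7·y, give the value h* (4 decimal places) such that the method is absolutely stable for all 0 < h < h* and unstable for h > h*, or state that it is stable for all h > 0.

Set f=λy, z=hλ:
  y_{n+1} = y_n + z·[6/11·y_n + 5/11·y_{n+1}] ⇒ (1 − 5/11z)y_{n+1} = (1 + 6/11z)y_n
  R(z) = (1 + 6/11z)/(1 − 5/11z).

Need |R(x)|<1, x<0.
x=-0.71: |R|=0.4632
R=−1: 1+6/11x = −1+5/11x ⇒ -1/11x=2 ⇒ x=2/(-1/11)=-22.0000
Confirm numerically:
  x=-19.117: |R|=0.97295 <1
  x=-17.516: |R|=0.95451 <1
  x=-15.401: |R|=0.92502 <1
  x=-22.586: |R|=1.00473 >1
  x=-22.353: |R|=1.00288 >1
So |R|<1 on (-22.0000, 0).

(-22.0000,0); λ=-7 ⇒ h* = (22)/7 = 3.1429.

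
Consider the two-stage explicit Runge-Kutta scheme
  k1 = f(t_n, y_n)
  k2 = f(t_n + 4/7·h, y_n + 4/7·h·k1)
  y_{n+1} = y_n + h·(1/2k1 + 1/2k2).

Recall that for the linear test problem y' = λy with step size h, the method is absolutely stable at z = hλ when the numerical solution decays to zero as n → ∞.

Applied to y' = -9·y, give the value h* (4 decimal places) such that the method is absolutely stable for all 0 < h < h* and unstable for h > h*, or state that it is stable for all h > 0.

Test eqn y'=λy, z=hλ:
  k1=λy_n ⇒ h·k1=z·y_n;  k2=λ(1+4/7z)y_n ⇒ h·k2=z(1+4/7z)y_n
  y_{n+1}/y_n = 1 + 1/2z + 1/2z(1+4/7z) = 1 + z + 2/7z²
  R(z) = 1 + z + 2/7z².

Need |R(x)|<1, x<0.
x=-0.39: |R|=0.6535
R=1: x+2/7x²=0 ⇒ x=−7/2=-3.5000; min R=1−1/(4·2/7)=0.1250>−1
Confirm numerically:
  x=-3.055: |R|=0.61158 <1
  x=-2.465: |R|=0.27106 <1
  x=-2.392: |R|=0.24276 <1
  x=-4.047: |R|=1.63249 >1
  x=-3.818: |R|=1.34689 >1
Interval (-3.5000, 0).

(-3.5000,0); λ=-9 ⇒ h* = (7/2)/9 = 0.3889.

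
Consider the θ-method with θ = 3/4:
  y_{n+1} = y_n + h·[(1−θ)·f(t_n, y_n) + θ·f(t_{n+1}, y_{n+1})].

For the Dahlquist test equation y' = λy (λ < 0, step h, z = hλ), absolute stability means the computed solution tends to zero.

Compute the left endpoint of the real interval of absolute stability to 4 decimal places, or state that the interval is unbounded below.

On y'=λy, z=hλ:
  y_{n+1} = y_n + z·[1/4·y_n + 3/4·y_{n+1}] ⇒ (1 − 3/4z)y_{n+1} = (1 + 1/4z)y_n
  Hence R(z) = (1 + 1/4z)/(1 − 3/4z).

Find x<0 with |R(x)|<1.
x=-0.48: |R|=0.6471
x=-2: |R|=0.2000
x=-10: |R|=0.1765
x=-100: |R|=0.3158
θ=3/4≥1/2 ⇒ |1+1/4x|<|1−3/4x| ∀x<0 ⇒ interval (−∞,0).

(−∞, 0) — no finite endpoint.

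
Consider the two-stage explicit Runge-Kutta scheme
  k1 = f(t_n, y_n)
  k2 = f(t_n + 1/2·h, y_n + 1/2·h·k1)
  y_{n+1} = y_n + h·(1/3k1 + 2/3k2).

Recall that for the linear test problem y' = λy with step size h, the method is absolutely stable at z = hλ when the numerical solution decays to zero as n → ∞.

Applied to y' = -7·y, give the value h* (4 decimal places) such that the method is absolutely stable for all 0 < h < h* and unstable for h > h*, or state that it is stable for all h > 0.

Test eqn y'=λy, z=hλ:
  k1=λy_n ⇒ h·k1=z·y_n;  k2=λ(1+1/2z)y_n ⇒ h·k2=z(1+1/2z)y_n
  y_{n+1}/y_n = 1 + 1/3z + 2/3z(1+1/2z) = 1 + z + 1/3z²
  ⇒ R(z) = 1 + z + 1/3z².

Solve |R(x)|<1 on ℝ⁻.
x=-1.56: |R|=0.2512
R=1: x+1/3x²=0 ⇒ x=−3=-3.0000; min R=1−1/(4·1/3)=0.2500>−1
Confirm numerically:
  x=-2.880: |R|=0.88480 <1
  x=-1.860: |R|=0.29320 <1
  x=-1.206: |R|=0.27881 <1
  x=-3.454: |R|=1.52271 >1
  x=-3.242: |R|=1.26152 >1
  x=-3.121: |R|=1.12588 >1
So |R|<1 on (-3.0000, 0).

(-3.0000,0); λ=-7 ⇒ h* = (3)/7 = 0.4286.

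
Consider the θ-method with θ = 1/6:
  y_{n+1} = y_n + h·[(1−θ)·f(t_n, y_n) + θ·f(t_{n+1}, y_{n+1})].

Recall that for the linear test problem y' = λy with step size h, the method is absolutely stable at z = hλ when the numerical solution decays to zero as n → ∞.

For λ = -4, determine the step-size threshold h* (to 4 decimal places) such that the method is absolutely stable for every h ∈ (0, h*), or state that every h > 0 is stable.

With y'=λy (z=hλ):
  y_{n+1} = y_n + z·[5/6·y_n + 1/6·y_{n+1}] ⇒ (1 − 1/6z)y_{n+1} = (1 + 5/6z)y_n
  ⇒ R(z) = (1 + 5/6z)/(1 − 1/6z).

Solve |R(x)|<1 on ℝ⁻.
x=-0.66: |R|=0.4054
R=−1: 1+5/6x = −1+1/6x ⇒ -2/3x=2 ⇒ x=2/(-2/3)=-3.0000
Confirm numerically:
  x=-2.980: |R|=0.99109 <1
  x=-2.595: |R|=0.81152 <1
  x=-2.572: |R|=0.80028 <1
  x=-1.247: |R|=0.03243 <1
  x=-3.593: |R|=1.24726 >1
  x=-3.530: |R|=1.22246 >1
Stable set (-3.0000, 0).

(-3.0000,0); λ=-4 ⇒ h* = (3)/4 = 0.7500.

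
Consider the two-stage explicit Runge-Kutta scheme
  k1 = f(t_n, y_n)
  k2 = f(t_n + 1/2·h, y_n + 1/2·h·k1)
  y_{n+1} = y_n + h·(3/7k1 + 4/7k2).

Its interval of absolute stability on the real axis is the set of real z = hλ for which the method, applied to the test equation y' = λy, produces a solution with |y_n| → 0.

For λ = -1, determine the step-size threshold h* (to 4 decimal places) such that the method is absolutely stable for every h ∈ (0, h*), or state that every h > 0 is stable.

With y'=λy (z=hλ):
  k1=λy_n ⇒ h·k1=z·y_n;  k2=λ(1+1/2z)y_n ⇒ h·k2=z(1+1/2z)y_n
  y_{n+1}/y_n = 1 + 3/7z + 4/7z(1+1/2z) = 1 + z + 2/7z²
  ⇒ R(z) = 1 + z + 2/7z².

Boundary: |R(x)|=1, x<0.
x=-0.64: |R|=0.4770
R=1: x+2/7x²=0 ⇒ x=−7/2=-3.5000; min R=1−1/(4·2/7)=0.1250>−1
Confirm numerically:
  x=-3.304: |R|=0.81498 <1
  x=-3.187: |R|=0.71499 <1
  x=-3.135: |R|=0.67306 <1
  x=-1.967: |R|=0.13845 <1
  x=-3.892: |R|=1.43590 >1
  x=-3.788: |R|=1.31170 >1
  x=-3.523: |R|=1.02315 >1
Stable set (-3.5000, 0).

(-3.5000,0); λ=-1 ⇒ h* = (7/2)/1 = 3.5000.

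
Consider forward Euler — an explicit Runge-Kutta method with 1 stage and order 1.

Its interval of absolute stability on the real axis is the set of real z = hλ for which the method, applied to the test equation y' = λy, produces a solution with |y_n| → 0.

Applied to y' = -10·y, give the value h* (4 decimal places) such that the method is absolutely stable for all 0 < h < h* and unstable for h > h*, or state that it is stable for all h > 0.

With y'=λy (z=hλ):
  order 1, 1-stage ⇒ R(z)=1+z
  (e.g. R(-1.54)=-0.54000, |R|=0.54000)

Need |R(x)|<1, x<0.
x=-1.54: |R|=0.5400
|R(-2.33)|=1.3300 |R(-2.08)|=1.0800 |R(-0.83)|=0.1700
Bisect:
  x_lo=-2.4325 |R|=1.4325  x_hi=-0.2014 |R|=0.7986
  mid=-1.31698 |R|=0.31698 →hi
  mid=-1.87476 |R|=0.87476 →hi
  mid=-2.15366 |R|=1.15366 →lo
  mid=-2.01421 |R|=1.01421 →lo
  mid=-1.94449 |R|=0.94449 →hi
  mid=-1.97935 |R|=0.97935 →hi
  mid=-1.99678 |R|=0.99678 →hi
  mid=-2.00550 |R|=1.00550 →lo
  mid=-2.00114 |R|=1.00114 →lo
  mid=-1.99896 |R|=0.99896 →hi
  ...
  [-2.00005,-1.99991] ⇒ x*=-2.0000
So |R|<1 on (-2.0000, 0).

(-2.0000,0); λ=-10 ⇒ h* = 0.2000.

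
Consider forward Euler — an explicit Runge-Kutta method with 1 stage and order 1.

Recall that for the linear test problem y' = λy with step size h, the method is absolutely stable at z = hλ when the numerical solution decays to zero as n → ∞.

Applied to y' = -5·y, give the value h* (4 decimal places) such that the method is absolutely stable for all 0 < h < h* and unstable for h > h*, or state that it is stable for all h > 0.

(-2.0000,0); λ=-5 ⇒ h* = 0.4000.

With y'=λy (z=hλ):
  order 1, 1-stage ⇒ R(z)=1+z
  (e.g. R(-0.55)=0.45000, |R|=0.45000)

Need |R(x)|<1, x<0.
x=-0.55: |R|=0.4500
|R(-2.22)|=1.2200 |R(-1.45)|=0.4500 |R(-0.98)|=0.0200
Bisect:
  x_lo=-2.7159 |R|=1.7159  x_hi=-0.3760 |R|=0.6240
  mid=-1.54599 |R|=0.54599 →hi
  mid=-2.13097 |R|=1.13097 →lo
  mid=-1.83848 |R|=0.83848 →hi
  mid=-1.98472 |R|=0.98472 →hi
  mid=-2.05785 |R|=1.05785 →lo
  mid=-2.02128 |R|=1.02128 →lo
  mid=-2.00300 |R|=1.00300 →lo
  mid=-1.99386 |R|=0.99386 →hi
  mid=-1.99843 |R|=0.99843 →hi
  ...
  [-2.00000,-1.99986] ⇒ x*=-2.0000
Interval (-2.0000, 0).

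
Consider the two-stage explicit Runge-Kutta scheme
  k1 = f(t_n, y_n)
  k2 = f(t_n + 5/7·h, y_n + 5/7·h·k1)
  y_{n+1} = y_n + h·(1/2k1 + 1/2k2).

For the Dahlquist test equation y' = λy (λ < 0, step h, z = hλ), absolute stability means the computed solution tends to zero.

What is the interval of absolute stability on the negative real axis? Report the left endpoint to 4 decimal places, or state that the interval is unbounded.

(-2.8000, 0).

On y'=λy, z=hλ:
  k1=λy_n ⇒ h·k1=z·y_n;  k2=λ(1+5/7z)y_n ⇒ h·k2=z(1+5/7z)y_n
  y_{n+1}/y_n = 1 + 1/2z + 1/2z(1+5/7z) = 1 + z + 5/14z²
  so R(z) = 1 + z + 5/14z².

Boundary: |R(x)|=1, x<0.
x=-1.46: |R|=0.3013
R=1: x+5/14x²=0 ⇒ x=−14/5=-2.8000; min R=1−1/(4·5/14)=0.3000>−1
Confirm numerically:
  x=-1.795: |R|=0.35572 <1
  x=-1.536: |R|=0.30661 <1
  x=-1.309: |R|=0.30296 <1
  x=-3.290: |R|=1.57575 >1
  x=-3.109: |R|=1.34310 >1
Stable set (-2.8000, 0).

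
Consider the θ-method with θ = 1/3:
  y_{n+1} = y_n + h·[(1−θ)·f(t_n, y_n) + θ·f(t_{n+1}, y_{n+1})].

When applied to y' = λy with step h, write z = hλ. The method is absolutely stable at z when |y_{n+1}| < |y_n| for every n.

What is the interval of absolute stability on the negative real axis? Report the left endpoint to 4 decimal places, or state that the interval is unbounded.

z∈(-6.0000,0).

Set f=λy, z=hλ:
  y_{n+1} = y_n + z·[2/3·y_n + 1/3·y_{n+1}] ⇒ (1 − 1/3z)y_{n+1} = (1 + 2/3z)y_n
  Hence R(z) = (1 + 2/3z)/(1 − 1/3z).

Find x<0 with |R(x)|<1.
x=-1.74: |R|=0.1013
R=−1: 1+2/3x = −1+1/3x ⇒ -1/3x=2 ⇒ x=2/(-1/3)=-6.0000
Confirm numerically:
  x=-5.378: |R|=0.92576 <1
  x=-3.179: |R|=0.54345 <1
  x=-2.831: |R|=0.45653 <1
  x=-2.462: |R|=0.35225 <1
  x=-6.589: |R|=1.06142 >1
  x=-6.515: |R|=1.05413 >1
  x=-6.502: |R|=1.05283 >1
Stable set (-6.0000, 0).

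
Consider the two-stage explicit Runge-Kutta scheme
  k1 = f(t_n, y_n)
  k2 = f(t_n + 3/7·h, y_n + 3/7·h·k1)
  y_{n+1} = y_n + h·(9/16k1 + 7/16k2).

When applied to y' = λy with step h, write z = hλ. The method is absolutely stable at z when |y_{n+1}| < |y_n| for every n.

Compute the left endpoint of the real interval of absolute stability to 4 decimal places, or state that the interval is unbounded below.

Test eqn y'=λy, z=hλ:
  k1=λy_n ⇒ h·k1=z·y_n;  k2=λ(1+3/7z)y_n ⇒ h·k2=z(1+3/7z)y_n
  y_{n+1}/y_n = 1 + 9/16z + 7/16z(1+3/7z) = 1 + z + 3/16z²
  R(z) = 1 + z + 3/16z².

Boundary: |R(x)|=1, x<0.
x=-1.15: |R|=0.0980
R=1: x+3/16x²=0 ⇒ x=−16/3=-5.3333; min R=1−1/(4·3/16)=-0.3333>−1
Confirm numerically:
  x=-4.085: |R|=0.04385 <1
  x=-3.846: |R|=0.07255 <1
  x=-2.680: |R|=0.33330 <1
  x=-5.573: |R|=1.25044 >1
  x=-5.531: |R|=1.20499 >1
Interval (-5.3333, 0).

z* = -5.3333.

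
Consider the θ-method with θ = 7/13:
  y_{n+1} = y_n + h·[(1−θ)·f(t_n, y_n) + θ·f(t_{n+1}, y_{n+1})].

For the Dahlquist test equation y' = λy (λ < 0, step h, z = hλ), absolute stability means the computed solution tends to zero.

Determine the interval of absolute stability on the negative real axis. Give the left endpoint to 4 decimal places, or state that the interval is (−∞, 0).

unbounded; (−∞, 0).

On y'=λy, z=hλ:
  y_{n+1} = y_n + z·[6/13·y_n + 7/13·y_{n+1}] ⇒ (1 − 7/13z)y_{n+1} = (1 + 6/13z)y_n
  ⇒ R(z) = (1 + 6/13z)/(1 − 7/13z).

Boundary: |R(x)|=1, x<0.
x=-0.5: |R|=0.6061
x=-2: |R|=0.0370
x=-10: |R|=0.5663
x=-100: |R|=0.8233
θ=7/13≥1/2 ⇒ |1+6/13x|<|1−7/13x| ∀x<0 ⇒ unbounded interval.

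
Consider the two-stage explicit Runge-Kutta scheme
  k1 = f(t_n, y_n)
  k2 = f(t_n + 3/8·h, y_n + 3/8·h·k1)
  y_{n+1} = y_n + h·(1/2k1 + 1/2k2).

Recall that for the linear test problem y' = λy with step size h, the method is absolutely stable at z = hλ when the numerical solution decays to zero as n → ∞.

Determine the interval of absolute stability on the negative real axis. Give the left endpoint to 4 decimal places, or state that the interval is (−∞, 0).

(-5.3333, 0).

Set f=λy, z=hλ:
  k1=λy_n ⇒ h·k1=z·y_n;  k2=λ(1+3/8z)y_n ⇒ h·k2=z(1+3/8z)y_n
  y_{n+1}/y_n = 1 + 1/2z + 1/2z(1+3/8z) = 1 + z + 3/16z²
  Hence R(z) = 1 + z + 3/16z².

Boundary: |R(x)|=1, x<0.
x=-1.74: |R|=0.1723
R=1: x+3/16x²=0 ⇒ x=−16/3=-5.3333; min R=1−1/(4·3/16)=-0.3333>−1
Confirm numerically:
  x=-5.139: |R|=0.81275 <1
  x=-3.386: |R|=0.23631 <1
  x=-3.270: |R|=0.26508 <1
  x=-2.682: |R|=0.33329 <1
  x=-5.804: |R|=1.51220 >1
  x=-5.638: |R|=1.32207 >1
  x=-5.620: |R|=1.30207 >1
So |R|<1 on (-5.3333, 0).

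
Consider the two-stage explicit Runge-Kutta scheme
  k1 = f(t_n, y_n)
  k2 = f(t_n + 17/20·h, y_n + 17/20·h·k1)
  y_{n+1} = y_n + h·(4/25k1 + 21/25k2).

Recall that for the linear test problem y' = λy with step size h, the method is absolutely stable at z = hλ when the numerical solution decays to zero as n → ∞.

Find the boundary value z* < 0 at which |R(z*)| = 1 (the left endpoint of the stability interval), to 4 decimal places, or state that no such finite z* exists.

On y'=λy, z=hλ:
  k1=λy_n ⇒ h·k1=z·y_n;  k2=λ(1+17/20z)y_n ⇒ h·k2=z(1+17/20z)y_n
  y_{n+1}/y_n = 1 + 4/25z + 21/25z(1+17/20z) = 1 + z + 357/500z²
  so R(z) = 1 + z + 357/500z².

Solve |R(x)|<1 on ℝ⁻.
x=-0.74: |R|=0.6510
R=1: x+357/500x²=0 ⇒ x=−500/357=-1.4006; min R=1−1/(4·357/500)=0.6499>−1
Confirm numerically:
  x=-1.326: |R|=0.92941 <1
  x=-1.136: |R|=0.78541 <1
  x=-0.561: |R|=0.66371 <1
  x=-1.870: |R|=1.62679 >1
  x=-1.518: |R|=1.12729 >1
  x=-1.492: |R|=1.09741 >1
Interval (-1.4006, 0).

z* = -1.4006.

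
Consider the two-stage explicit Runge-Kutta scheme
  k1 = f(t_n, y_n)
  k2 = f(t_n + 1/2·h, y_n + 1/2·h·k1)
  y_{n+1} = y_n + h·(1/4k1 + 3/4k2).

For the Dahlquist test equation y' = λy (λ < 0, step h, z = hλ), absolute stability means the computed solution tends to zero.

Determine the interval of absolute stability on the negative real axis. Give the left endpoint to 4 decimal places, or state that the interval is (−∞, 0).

Test eqn y'=λy, z=hλ:
  k1=λy_n ⇒ h·k1=z·y_n;  k2=λ(1+1/2z)y_n ⇒ h·k2=z(1+1/2z)y_n
  y_{n+1}/y_n = 1 + 1/4z + 3/4z(1+1/2z) = 1 + z + 3/8z²
  R(z) = 1 + z + 3/8z².

Need |R(x)|<1, x<0.
x=-1.67: |R|=0.3758
R=1: x+3/8x²=0 ⇒ x=−8/3=-2.6667; min R=1−1/(4·3/8)=0.3333>−1
Confirm numerically:
  x=-2.021: |R|=0.51067 <1
  x=-1.560: |R|=0.35260 <1
  x=-1.177: |R|=0.34250 <1
  x=-1.084: |R|=0.35665 <1
  x=-3.261: |R|=1.72680 >1
  x=-3.199: |R|=1.63860 >1
So |R|<1 on (-2.6667, 0).

(-2.6667, 0).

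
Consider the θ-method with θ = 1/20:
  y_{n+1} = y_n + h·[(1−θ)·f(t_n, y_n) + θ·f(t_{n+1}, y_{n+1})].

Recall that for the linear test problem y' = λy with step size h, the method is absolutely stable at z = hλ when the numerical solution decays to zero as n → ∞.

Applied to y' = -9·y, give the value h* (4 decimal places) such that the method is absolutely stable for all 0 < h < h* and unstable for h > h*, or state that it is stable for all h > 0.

(-2.2222,0); λ=-9 ⇒ h* = (20/9)/9 = 0.2469.

Set f=λy, z=hλ:
  y_{n+1} = y_n + z·[19/20·y_n + 1/20·y_{n+1}] ⇒ (1 − 1/20z)y_{n+1} = (1 + 19/20z)y_n
  R(z) = (1 + 19/20z)/(1 − 1/20z).

Need |R(x)|<1, x<0.
x=-0.52: |R|=0.4932
R=−1: 1+19/20x = −1+1/20x ⇒ -9/10x=2 ⇒ x=2/(-9/10)=-2.2222
Confirm numerically:
  x=-1.958: |R|=0.78340 <1
  x=-1.513: |R|=0.40659 <1
  x=-1.330: |R|=0.24707 <1
  x=-2.516: |R|=1.23486 >1
  x=-2.426: |R|=1.16356 >1
So |R|<1 on (-2.2222, 0).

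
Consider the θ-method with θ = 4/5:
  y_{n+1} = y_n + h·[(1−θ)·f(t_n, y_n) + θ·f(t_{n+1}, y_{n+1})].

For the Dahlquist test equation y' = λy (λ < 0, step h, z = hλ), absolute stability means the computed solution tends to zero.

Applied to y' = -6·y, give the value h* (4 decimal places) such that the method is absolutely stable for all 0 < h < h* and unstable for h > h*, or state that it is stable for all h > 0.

interval (−∞, 0). Any h>0 works for λ=-6.

On y'=λy, z=hλ:
  y_{n+1} = y_n + z·[1/5·y_n + 4/5·y_{n+1}] ⇒ (1 − 4/5z)y_{n+1} = (1 + 1/5z)y_n
  ⇒ R(z) = (1 + 1/5z)/(1 − 4/5z).

Need |R(x)|<1, x<0.
x=-0.46: |R|=0.6637
x=-2: |R|=0.2308
x=-10: |R|=0.1111
x=-100: |R|=0.2346
θ=4/5≥1/2 ⇒ |1+1/5x|<|1−4/5x| ∀x<0 ⇒ stable on all of ℝ⁻.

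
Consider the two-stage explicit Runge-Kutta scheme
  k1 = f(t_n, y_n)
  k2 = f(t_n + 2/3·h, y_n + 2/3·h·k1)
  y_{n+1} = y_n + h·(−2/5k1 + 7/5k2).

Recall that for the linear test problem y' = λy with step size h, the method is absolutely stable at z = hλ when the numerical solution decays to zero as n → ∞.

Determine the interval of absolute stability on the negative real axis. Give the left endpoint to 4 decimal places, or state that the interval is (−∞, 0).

(-1.0714, 0).

Set f=λy, z=hλ:
  k1=λy_n ⇒ h·k1=z·y_n;  k2=λ(1+2/3z)y_n ⇒ h·k2=z(1+2/3z)y_n
  y_{n+1}/y_n = 1 − 2/5z + 7/5z(1+2/3z) = 1 + z + 14/15z²
  R(z) = 1 + z + 14/15z².

Find x<0 with |R(x)|<1.
x=-0.55: |R|=0.7323
R=1: x+14/15x²=0 ⇒ x=−15/14=-1.0714; min R=1−1/(4·14/15)=0.7321>−1
Confirm numerically:
  x=-0.605: |R|=0.73662 <1
  x=-0.566: |R|=0.73300 <1
  x=-0.545: |R|=0.73222 <1
  x=-1.386: |R|=1.40693 >1
  x=-1.328: |R|=1.31801 >1
  x=-1.279: |R|=1.24778 >1
Stable set (-1.0714, 0).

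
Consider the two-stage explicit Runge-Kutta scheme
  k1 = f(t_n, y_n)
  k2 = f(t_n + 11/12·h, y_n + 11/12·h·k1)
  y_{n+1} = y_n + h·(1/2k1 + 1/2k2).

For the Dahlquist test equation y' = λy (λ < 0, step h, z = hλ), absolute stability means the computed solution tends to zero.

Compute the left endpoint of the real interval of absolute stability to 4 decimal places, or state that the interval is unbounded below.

left endpoint -2.1818.

With y'=λy (z=hλ):
  k1=λy_n ⇒ h·k1=z·y_n;  k2=λ(1+11/12z)y_n ⇒ h·k2=z(1+11/12z)y_n
  y_{n+1}/y_n = 1 + 1/2z + 1/2z(1+11/12z) = 1 + z + 11/24z²
  so R(z) = 1 + z + 11/24z².

Solve |R(x)|<1 on ℝ⁻.
x=-0.94: |R|=0.4650
R=1: x+11/24x²=0 ⇒ x=−24/11=-2.1818; min R=1−1/(4·11/24)=0.4545>−1
Confirm numerically:
  x=-1.885: |R|=0.74356 <1
  x=-1.211: |R|=0.46116 <1
  x=-1.164: |R|=0.45699 <1
  x=-1.025: |R|=0.45654 <1
  x=-2.591: |R|=1.48592 >1
  x=-2.253: |R|=1.07350 >1
  x=-2.229: |R|=1.04820 >1
So |R|<1 on (-2.1818, 0).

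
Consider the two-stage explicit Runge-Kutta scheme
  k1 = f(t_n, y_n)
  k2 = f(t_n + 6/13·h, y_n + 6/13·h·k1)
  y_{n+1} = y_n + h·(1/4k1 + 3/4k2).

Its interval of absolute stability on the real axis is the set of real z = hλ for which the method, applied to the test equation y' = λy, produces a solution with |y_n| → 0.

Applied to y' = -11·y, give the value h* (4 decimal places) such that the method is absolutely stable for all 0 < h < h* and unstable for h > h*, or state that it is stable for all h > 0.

Test eqn y'=λy, z=hλ:
  k1=λy_n ⇒ h·k1=z·y_n;  k2=λ(1+6/13z)y_n ⇒ h·k2=z(1+6/13z)y_n
  y_{n+1}/y_n = 1 + 1/4z + 3/4z(1+6/13z) = 1 + z + 9/26z²
  so R(z) = 1 + z + 9/26z².

Find x<0 with |R(x)|<1.
x=-1.18: |R|=0.3020
R=1: x+9/26x²=0 ⇒ x=−26/9=-2.8889; min R=1−1/(4·9/26)=0.2778>−1
Confirm numerically:
  x=-2.017: |R|=0.39125 <1
  x=-1.685: |R|=0.29781 <1
  x=-1.258: |R|=0.28981 <1
  x=-3.071: |R|=1.19359 >1
  x=-2.988: |R|=1.10251 >1
Stable set (-2.8889, 0).

(-2.8889,0); λ=-11 ⇒ h* = (26/9)/11 = 0.2626.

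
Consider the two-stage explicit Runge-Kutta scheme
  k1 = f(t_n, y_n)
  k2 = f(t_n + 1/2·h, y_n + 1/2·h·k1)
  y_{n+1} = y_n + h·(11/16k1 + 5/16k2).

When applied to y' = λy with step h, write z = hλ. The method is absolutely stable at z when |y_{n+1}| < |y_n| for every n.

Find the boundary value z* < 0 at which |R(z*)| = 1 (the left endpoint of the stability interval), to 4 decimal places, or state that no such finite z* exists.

left endpoint -6.4000.

Test eqn y'=λy, z=hλ:
  k1=λy_n ⇒ h·k1=z·y_n;  k2=λ(1+1/2z)y_n ⇒ h·k2=z(1+1/2z)y_n
  y_{n+1}/y_n = 1 + 11/16z + 5/16z(1+1/2z) = 1 + z + 5/32z²
  R(z) = 1 + z + 5/32z².

Boundary: |R(x)|=1, x<0.
x=-1.65: |R|=0.2246
R=1: x+5/32x²=0 ⇒ x=−32/5=-6.4000; min R=1−1/(4·5/32)=-0.6000>−1
Confirm numerically:
  x=-5.088: |R|=0.04304 <1
  x=-5.024: |R|=0.08016 <1
  x=-4.463: |R|=0.35075 <1
  x=-3.405: |R|=0.59343 <1
  x=-6.995: |R|=1.65032 >1
  x=-6.845: |R|=1.47594 >1
Interval (-6.4000, 0).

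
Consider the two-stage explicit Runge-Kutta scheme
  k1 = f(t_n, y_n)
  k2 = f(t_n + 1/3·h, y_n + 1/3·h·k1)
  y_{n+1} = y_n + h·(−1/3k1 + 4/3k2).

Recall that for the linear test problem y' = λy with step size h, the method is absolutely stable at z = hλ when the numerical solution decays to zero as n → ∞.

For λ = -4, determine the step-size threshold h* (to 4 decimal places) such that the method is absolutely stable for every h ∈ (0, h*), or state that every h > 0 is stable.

Test eqn y'=λy, z=hλ:
  k1=λy_n ⇒ h·k1=z·y_n;  k2=λ(1+1/3z)y_n ⇒ h·k2=z(1+1/3z)y_n
  y_{n+1}/y_n = 1 − 1/3z + 4/3z(1+1/3z) = 1 + z + 4/9z²
  so R(z) = 1 + z + 4/9z².

Solve |R(x)|<1 on ℝ⁻.
x=-0.83: |R|=0.4762
R=1: x+4/9x²=0 ⇒ x=−9/4=-2.2500; min R=1−1/(4·4/9)=0.4375>−1
Confirm numerically:
  x=-2.025: |R|=0.79750 <1
  x=-1.203: |R|=0.44020 <1
  x=-1.116: |R|=0.43754 <1
  x=-0.932: |R|=0.45406 <1
  x=-2.691: |R|=1.52744 >1
  x=-2.367: |R|=1.12308 >1
Interval (-2.2500, 0).

(-2.2500,0); λ=-4 ⇒ h* = (9/4)/4 = 0.5625.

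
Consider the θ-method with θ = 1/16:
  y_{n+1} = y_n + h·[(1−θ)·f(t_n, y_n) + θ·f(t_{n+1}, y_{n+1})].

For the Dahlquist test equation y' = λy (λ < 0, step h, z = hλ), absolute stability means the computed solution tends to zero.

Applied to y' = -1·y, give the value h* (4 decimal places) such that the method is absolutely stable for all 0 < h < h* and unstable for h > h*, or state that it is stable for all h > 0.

(-2.2857,0); λ=-1 ⇒ h* = (16/7)/1 = 2.2857.

On y'=λy, z=hλ:
  y_{n+1} = y_n + z·[15/16·y_n + 1/16·y_{n+1}] ⇒ (1 − 1/16z)y_{n+1} = (1 + 15/16z)y_n
  ⇒ R(z) = (1 + 15/16z)/(1 − 1/16z).

Boundary: |R(x)|=1, x<0.
x=-0.69: |R|=0.3385
R=−1: 1+15/16x = −1+1/16x ⇒ -7/8x=2 ⇒ x=2/(-7/8)=-2.2857
Confirm numerically:
  x=-1.976: |R|=0.75879 <1
  x=-1.065: |R|=0.00146 <1
  x=-1.033: |R|=0.02965 <1
  x=-2.829: |R|=1.40395 >1
  x=-2.422: |R|=1.10357 >1
So |R|<1 on (-2.2857, 0).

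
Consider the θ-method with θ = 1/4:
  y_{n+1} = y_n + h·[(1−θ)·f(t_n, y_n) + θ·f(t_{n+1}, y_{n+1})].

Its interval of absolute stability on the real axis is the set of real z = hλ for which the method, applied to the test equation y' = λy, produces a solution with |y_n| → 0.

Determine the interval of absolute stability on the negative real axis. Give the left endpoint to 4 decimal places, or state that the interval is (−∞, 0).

On y'=λy, z=hλ:
  y_{n+1} = y_n + z·[3/4·y_n + 1/4·y_{n+1}] ⇒ (1 − 1/4z)y_{n+1} = (1 + 3/4z)y_n
  Hence R(z) = (1 + 3/4z)/(1 − 1/4z).

Find x<0 with |R(x)|<1.
x=-1.37: |R|=0.0205
R=−1: 1+3/4x = −1+1/4x ⇒ -1/2x=2 ⇒ x=2/(-1/2)=-4.0000
Confirm numerically:
  x=-2.605: |R|=0.57759 <1
  x=-1.846: |R|=0.26309 <1
  x=-1.730: |R|=0.20768 <1
  x=-4.424: |R|=1.10066 >1
  x=-4.023: |R|=1.00573 >1
Interval (-4.0000, 0).

z∈(-4.0000,0).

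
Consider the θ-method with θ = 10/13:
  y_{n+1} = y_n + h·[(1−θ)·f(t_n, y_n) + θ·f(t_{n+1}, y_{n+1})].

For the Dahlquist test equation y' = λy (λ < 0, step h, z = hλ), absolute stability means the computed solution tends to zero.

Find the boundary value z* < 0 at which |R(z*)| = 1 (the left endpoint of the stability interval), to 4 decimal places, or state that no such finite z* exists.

With y'=λy (z=hλ):
  y_{n+1} = y_n + z·[3/13·y_n + 10/13·y_{n+1}] ⇒ (1 − 10/13z)y_{n+1} = (1 + 3/13z)y_n
  R(z) = (1 + 3/13z)/(1 − 10/13z).

Find x<0 with |R(x)|<1.
x=-0.47: |R|=0.6548
x=-2: |R|=0.2121
x=-10: |R|=0.1504
x=-100: |R|=0.2833
θ=10/13≥1/2 ⇒ |1+3/13x|<|1−10/13x| ∀x<0 ⇒ interval (−∞,0).

unbounded; (−∞, 0).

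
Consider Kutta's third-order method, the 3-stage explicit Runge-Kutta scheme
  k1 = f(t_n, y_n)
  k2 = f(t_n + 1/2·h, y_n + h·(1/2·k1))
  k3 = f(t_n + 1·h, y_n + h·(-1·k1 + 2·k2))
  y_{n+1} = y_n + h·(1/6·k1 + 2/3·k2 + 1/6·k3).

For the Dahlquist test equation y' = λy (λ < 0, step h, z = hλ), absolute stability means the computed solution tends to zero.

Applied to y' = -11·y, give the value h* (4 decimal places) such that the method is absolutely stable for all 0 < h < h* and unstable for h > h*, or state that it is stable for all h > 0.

On y'=λy, z=hλ:
  order 3, 3-stage ⇒ R(z)=1+z+z^2/2+z^3/6
  (e.g. R(-1.45)=0.09315, |R|=0.09315)

Boundary: |R(x)|=1, x<0.
x=-1.45: |R|=0.0931
|R(-2.69)|=1.3161 |R(-2.54)|=1.0454 |R(-1.12)|=0.2730
Bisect:
  x_lo=-3.0860 |R|=2.2226  x_hi=-0.1357 |R|=0.8731
  mid=-1.61086 |R|=0.01008 →hi
  mid=-2.34844 |R|=0.74953 →hi
  mid=-2.71723 |R|=1.36927 →lo
  mid=-2.53284 |R|=1.03334 →lo
  mid=-2.44064 |R|=0.88531 →hi
  mid=-2.48674 |R|=0.95775 →hi
  mid=-2.50979 |R|=0.99514 →hi
  ...
  [-2.51285,-2.51267] ⇒ x*=-2.5127
So |R|<1 on (-2.5127, 0).

(-2.5127,0); λ=-11 ⇒ h* = 0.2284.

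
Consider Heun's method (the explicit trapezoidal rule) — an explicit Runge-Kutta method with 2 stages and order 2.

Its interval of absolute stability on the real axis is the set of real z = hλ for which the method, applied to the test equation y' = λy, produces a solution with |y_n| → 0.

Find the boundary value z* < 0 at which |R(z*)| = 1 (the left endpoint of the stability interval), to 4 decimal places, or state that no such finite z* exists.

On y'=λy, z=hλ:
  order 2, 2-stage ⇒ R(z)=1+z+z^2/2
  (e.g. R(-0.65)=0.56125, |R|=0.56125)

Need |R(x)|<1, x<0.
x=-0.65: |R|=0.5613
|R(-1.49)|=0.6200 |R(-1.02)|=0.5002 |R(-0.75)|=0.5312
Bisect:
  x_lo=-2.8519 |R|=2.2147  x_hi=-0.2313 |R|=0.7954
  mid=-1.54159 |R|=0.64666 →hi
  mid=-2.19672 |R|=1.21607 →lo
  mid=-1.86916 |R|=0.87772 →hi
  mid=-2.03294 |R|=1.03348 →lo
  mid=-1.95105 |R|=0.95225 →hi
  mid=-1.99199 |R|=0.99203 →hi
  mid=-2.01247 |R|=1.01254 →lo
  mid=-2.00223 |R|=1.00223 →lo
  mid=-1.99711 |R|=0.99712 →hi
  ...
  [-2.00015,-1.99999] ⇒ x*=-2.0000
Stable set (-2.0000, 0).

left endpoint -2.0000.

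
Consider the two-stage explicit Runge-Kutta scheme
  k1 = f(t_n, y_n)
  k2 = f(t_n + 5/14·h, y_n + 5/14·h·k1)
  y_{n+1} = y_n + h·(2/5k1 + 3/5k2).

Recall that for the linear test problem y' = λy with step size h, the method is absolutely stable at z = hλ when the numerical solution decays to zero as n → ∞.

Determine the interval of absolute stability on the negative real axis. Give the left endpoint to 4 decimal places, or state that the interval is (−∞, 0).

Set f=λy, z=hλ:
  k1=λy_n ⇒ h·k1=z·y_n;  k2=λ(1+5/14z)y_n ⇒ h·k2=z(1+5/14z)y_n
  y_{n+1}/y_n = 1 + 2/5z + 3/5z(1+5/14z) = 1 + z + 3/14z²
  so R(z) = 1 + z + 3/14z².

Find x<0 with |R(x)|<1.
x=-1.47: |R|=0.0070
R=1: x+3/14x²=0 ⇒ x=−14/3=-4.6667; min R=1−1/(4·3/14)=-0.1667>−1
Confirm numerically:
  x=-4.472: |R|=0.81345 <1
  x=-4.276: |R|=0.64204 <1
  x=-4.215: |R|=0.59205 <1
  x=-2.799: |R|=0.12020 <1
  x=-4.826: |R|=1.16477 >1
  x=-4.810: |R|=1.14774 >1
Stable set (-4.6667, 0).

z∈(-4.6667,0).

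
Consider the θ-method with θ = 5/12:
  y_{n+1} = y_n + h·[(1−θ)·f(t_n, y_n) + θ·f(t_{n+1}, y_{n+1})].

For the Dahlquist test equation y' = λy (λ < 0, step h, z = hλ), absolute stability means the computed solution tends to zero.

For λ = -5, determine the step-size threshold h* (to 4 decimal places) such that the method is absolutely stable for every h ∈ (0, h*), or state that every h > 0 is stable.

On y'=λy, z=hλ:
  y_{n+1} = y_n + z·[7/12·y_n + 5/12·y_{n+1}] ⇒ (1 − 5/12z)y_{n+1} = (1 + 7/12z)y_n
  ⇒ R(z) = (1 + 7/12z)/(1 − 5/12z).

Find x<0 with |R(x)|<1.
x=-0.81: |R|=0.3944
R=−1: 1+7/12x = −1+5/12x ⇒ -1/6x=2 ⇒ x=2/(-1/6)=-12.0000
Confirm numerically:
  x=-11.105: |R|=0.97349 <1
  x=-5.980: |R|=0.71265 <1
  x=-5.630: |R|=0.68269 <1
  x=-4.861: |R|=0.60672 <1
  x=-12.570: |R|=1.01523 >1
  x=-12.068: |R|=1.00188 >1
So |R|<1 on (-12.0000, 0).

(-12.0000,0); λ=-5 ⇒ h* = (12)/5 = 2.4000.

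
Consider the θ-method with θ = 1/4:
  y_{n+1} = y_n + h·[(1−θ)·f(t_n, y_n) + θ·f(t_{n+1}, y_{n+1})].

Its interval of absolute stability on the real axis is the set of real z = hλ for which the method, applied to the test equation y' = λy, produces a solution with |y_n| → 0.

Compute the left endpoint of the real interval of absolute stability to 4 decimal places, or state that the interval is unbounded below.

left endpoint -4.0000.

Set f=λy, z=hλ:
  y_{n+1} = y_n + z·[3/4·y_n + 1/4·y_{n+1}] ⇒ (1 − 1/4z)y_{n+1} = (1 + 3/4z)y_n
  Hence R(z) = (1 + 3/4z)/(1 − 1/4z).

Solve |R(x)|<1 on ℝ⁻.
x=-1.41: |R|=0.0425
R=−1: 1+3/4x = −1+1/4x ⇒ -1/2x=2 ⇒ x=2/(-1/2)=-4.0000
Confirm numerically:
  x=-3.217: |R|=0.78301 <1
  x=-3.091: |R|=0.74362 <1
  x=-2.845: |R|=0.66253 <1
  x=-4.401: |R|=1.09546 >1
  x=-4.337: |R|=1.08084 >1
Interval (-4.0000, 0).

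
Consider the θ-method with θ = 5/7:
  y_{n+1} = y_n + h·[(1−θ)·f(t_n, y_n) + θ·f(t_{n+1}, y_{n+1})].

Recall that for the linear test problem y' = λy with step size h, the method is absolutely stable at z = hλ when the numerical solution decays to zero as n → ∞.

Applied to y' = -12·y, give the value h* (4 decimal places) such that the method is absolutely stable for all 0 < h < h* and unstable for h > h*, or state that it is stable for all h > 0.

With y'=λy (z=hλ):
  y_{n+1} = y_n + z·[2/7·y_n + 5/7·y_{n+1}] ⇒ (1 − 5/7z)y_{n+1} = (1 + 2/7z)y_n
  Hence R(z) = (1 + 2/7z)/(1 − 5/7z).

Need |R(x)|<1, x<0.
x=-1.63: |R|=0.2469
x=-2: |R|=0.1765
x=-10: |R|=0.2281
x=-100: |R|=0.3807
θ=5/7≥1/2 ⇒ |1+2/7x|<|1−5/7x| ∀x<0 ⇒ unbounded interval.

unbounded; (−∞, 0). Any h>0 works for λ=-12.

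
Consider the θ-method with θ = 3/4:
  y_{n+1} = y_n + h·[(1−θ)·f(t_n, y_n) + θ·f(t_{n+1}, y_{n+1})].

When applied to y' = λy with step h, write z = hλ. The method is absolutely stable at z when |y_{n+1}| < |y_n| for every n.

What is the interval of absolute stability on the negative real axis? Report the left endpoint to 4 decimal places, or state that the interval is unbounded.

Test eqn y'=λy, z=hλ:
  y_{n+1} = y_n + z·[1/4·y_n + 3/4·y_{n+1}] ⇒ (1 − 3/4z)y_{n+1} = (1 + 1/4z)y_n
  Hence R(z) = (1 + 1/4z)/(1 − 3/4z).

Solve |R(x)|<1 on ℝ⁻.
x=-1.25: |R|=0.3548
x=-2: |R|=0.2000
x=-10: |R|=0.1765
x=-100: |R|=0.3158
θ=3/4≥1/2 ⇒ |1+1/4x|<|1−3/4x| ∀x<0 ⇒ unbounded interval.

(−∞, 0) — no finite endpoint.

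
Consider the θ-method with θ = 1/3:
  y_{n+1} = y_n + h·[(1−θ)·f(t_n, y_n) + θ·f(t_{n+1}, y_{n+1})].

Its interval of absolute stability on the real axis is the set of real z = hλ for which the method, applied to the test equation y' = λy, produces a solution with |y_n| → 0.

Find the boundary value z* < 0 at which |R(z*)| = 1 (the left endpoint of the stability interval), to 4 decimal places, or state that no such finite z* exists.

Test eqn y'=λy, z=hλ:
  y_{n+1} = y_n + z·[2/3·y_n + 1/3·y_{n+1}] ⇒ (1 − 1/3z)y_{n+1} = (1 + 2/3z)y_n
  R(z) = (1 + 2/3z)/(1 − 1/3z).

Need |R(x)|<1, x<0.
x=-1.7: |R|=0.0851
R=−1: 1+2/3x = −1+1/3x ⇒ -1/3x=2 ⇒ x=2/(-1/3)=-6.0000
Confirm numerically:
  x=-5.880: |R|=0.98649 <1
  x=-4.576: |R|=0.81204 <1
  x=-2.475: |R|=0.35616 <1
  x=-6.561: |R|=1.05868 >1
  x=-6.196: |R|=1.02131 >1
  x=-6.118: |R|=1.01294 >1
Interval (-6.0000, 0).

left endpoint -6.0000.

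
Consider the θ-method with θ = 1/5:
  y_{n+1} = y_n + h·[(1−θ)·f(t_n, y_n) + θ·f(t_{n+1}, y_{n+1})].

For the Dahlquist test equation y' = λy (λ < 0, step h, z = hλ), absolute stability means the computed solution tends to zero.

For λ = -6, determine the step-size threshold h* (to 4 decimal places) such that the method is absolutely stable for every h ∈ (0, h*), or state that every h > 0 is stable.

Test eqn y'=λy, z=hλ:
  y_{n+1} = y_n + z·[4/5·y_n + 1/5·y_{n+1}] ⇒ (1 − 1/5z)y_{n+1} = (1 + 4/5z)y_n
  ⇒ R(z) = (1 + 4/5z)/(1 − 1/5z).

Boundary: |R(x)|=1, x<0.
x=-0.77: |R|=0.3328
R=−1: 1+4/5x = −1+1/5x ⇒ -3/5x=2 ⇒ x=2/(-3/5)=-3.3333
Confirm numerically:
  x=-2.993: |R|=0.87226 <1
  x=-2.589: |R|=0.70576 <1
  x=-2.353: |R|=0.60003 <1
  x=-1.647: |R|=0.23890 <1
  x=-3.716: |R|=1.13171 >1
  x=-3.646: |R|=1.10849 >1
  x=-3.535: |R|=1.07088 >1
Interval (-3.3333, 0).

(-3.3333,0); λ=-6 ⇒ h* = (10/3)/6 = 0.5556.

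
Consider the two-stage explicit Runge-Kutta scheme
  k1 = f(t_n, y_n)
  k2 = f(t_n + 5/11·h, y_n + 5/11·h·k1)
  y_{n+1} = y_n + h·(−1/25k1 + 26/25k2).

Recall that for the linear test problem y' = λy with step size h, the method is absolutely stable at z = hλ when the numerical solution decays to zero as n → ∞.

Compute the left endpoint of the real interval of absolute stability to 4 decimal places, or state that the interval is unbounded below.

z* = -2.1154.

Test eqn y'=λy, z=hλ:
  k1=λy_n ⇒ h·k1=z·y_n;  k2=λ(1+5/11z)y_n ⇒ h·k2=z(1+5/11z)y_n
  y_{n+1}/y_n = 1 − 1/25z + 26/25z(1+5/11z) = 1 + z + 26/55z²
  R(z) = 1 + z + 26/55z².

Need |R(x)|<1, x<0.
x=-1.48: |R|=0.5555
R=1: x+26/55x²=0 ⇒ x=−55/26=-2.1154; min R=1−1/(4·26/55)=0.4712>−1
Confirm numerically:
  x=-1.511: |R|=0.56829 <1
  x=-1.205: |R|=0.48141 <1
  x=-1.177: |R|=0.47788 <1
  x=-0.954: |R|=0.47624 <1
  x=-2.592: |R|=1.58400 >1
  x=-2.589: |R|=1.57965 >1
  x=-2.345: |R|=1.25454 >1
Stable set (-2.1154, 0).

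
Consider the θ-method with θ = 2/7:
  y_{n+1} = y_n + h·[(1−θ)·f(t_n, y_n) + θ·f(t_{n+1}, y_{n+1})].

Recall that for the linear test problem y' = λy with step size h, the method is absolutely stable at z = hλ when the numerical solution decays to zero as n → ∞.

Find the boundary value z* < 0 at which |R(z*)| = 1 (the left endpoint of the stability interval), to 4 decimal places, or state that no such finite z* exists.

On y'=λy, z=hλ:
  y_{n+1} = y_n + z·[5/7·y_n + 2/7·y_{n+1}] ⇒ (1 − 2/7z)y_{n+1} = (1 + 5/7z)y_n
  ⇒ R(z) = (1 + 5/7z)/(1 − 2/7z).

Need |R(x)|<1, x<0.
x=-1.7: |R|=0.1442
R=−1: 1+5/7x = −1+2/7x ⇒ -3/7x=2 ⇒ x=2/(-3/7)=-4.6667
Confirm numerically:
  x=-4.598: |R|=0.98728 <1
  x=-4.099: |R|=0.88795 <1
  x=-3.495: |R|=0.74875 <1
  x=-5.064: |R|=1.06959 >1
  x=-5.058: |R|=1.06859 >1
So |R|<1 on (-4.6667, 0).

left endpoint -4.6667.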